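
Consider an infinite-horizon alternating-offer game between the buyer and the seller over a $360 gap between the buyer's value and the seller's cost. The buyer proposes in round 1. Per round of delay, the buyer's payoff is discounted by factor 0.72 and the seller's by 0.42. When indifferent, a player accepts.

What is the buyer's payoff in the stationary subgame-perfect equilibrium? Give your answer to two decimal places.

In a stationary SPE each proposer offers the other exactly their discounted continuation value.
If the buyer keeps x when proposing and the seller keeps y when proposing, then x = 360 − 0.42y and y = 360 − 0.72x.
Solving: x = 360(1 − 0.42) / (1 − 0.72·0.42) = 208.8 / 0.6976 ≈ 299.3119.
The seller gets 360 − 299.3119 ≈ 60.6881.

299.31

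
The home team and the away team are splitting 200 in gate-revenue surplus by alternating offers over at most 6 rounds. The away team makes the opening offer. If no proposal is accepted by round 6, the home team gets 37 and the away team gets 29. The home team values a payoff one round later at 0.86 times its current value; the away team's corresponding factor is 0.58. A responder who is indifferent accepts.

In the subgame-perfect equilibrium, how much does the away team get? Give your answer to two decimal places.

Solve by backward induction from round 6.
Round 6 (the home team proposes): the away team gets 29 if talks fail, so the home team offers 29 and keeps 171.
Round 5 (the away team proposes): the home team can get 171 next round, worth 0.86 × 171 = 147.06 now. The away team offers 147.06 and keeps 200 − 147.06 = 52.94.
Round 4 (the home team proposes): the away team can get 52.94 next round, worth 0.58 × 52.94 = 30.7052 now; the home team offers that and keeps 169.2948.
Round 3 (the away team proposes): the home team can get 169.2948 next round, worth 0.86 × 169.2948 = 145.593528 now; the away team offers that and keeps 54.406472.
Round 2 (the home team proposes): the away team can get 54.406472 next round, worth 0.58 × 54.406472 = 31.55575376 now. The home team offers 31.55575376 and keeps 200 − 31.55575376 = 168.44424624.
Round 1 (the away team proposes): the home team can get 168.44424624 next round, worth 0.86 × 168.44424624 = 144.8620517664 now. The away team offers 144.8620517664 and keeps 200 − 144.8620517664 = 55.1379482336.

55.14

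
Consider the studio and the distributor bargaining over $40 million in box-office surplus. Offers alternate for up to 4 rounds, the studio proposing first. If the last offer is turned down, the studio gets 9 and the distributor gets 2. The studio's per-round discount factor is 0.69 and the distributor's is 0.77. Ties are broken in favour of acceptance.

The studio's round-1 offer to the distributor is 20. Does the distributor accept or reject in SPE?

Reject

Round 4 (the distributor proposes): the studio gets 9 if talks fail, so the distributor offers 9 and keeps 31.
Round 3 (the studio proposes): the distributor can get 31 next round, worth 0.77 × 31 = 23.87 now. The studio offers 23.87 and keeps 40 − 23.87 = 16.13.
Round 2 (the distributor proposes): the studio can get 16.13 next round, worth 0.69 × 16.13 = 11.1297 now, so the distributor offers 11.1297, keeping 28.8703.
So by rejecting in round 1, the distributor gets 28.8703 next round, worth 0.77 × 28.8703 = 22.230131 now.
Offer 20 < 22.230131, so the distributor rejects.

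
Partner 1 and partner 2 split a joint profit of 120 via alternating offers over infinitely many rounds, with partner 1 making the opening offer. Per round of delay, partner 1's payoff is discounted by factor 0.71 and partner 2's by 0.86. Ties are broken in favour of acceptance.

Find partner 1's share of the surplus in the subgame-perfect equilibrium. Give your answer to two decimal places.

When partner 1 proposes, partner 2 accepts any offer worth at least 0.86 times what partner 2 would get by proposing next round; and vice versa.
This gives x = 120 − 0.86y and y = 120 − 0.71x, where x and y are each side's share when it proposes.
Hence (1 − 0.86·0.71)x = 120(1 − 0.86), i.e. 0.3894·x = 16.8.
x ≈ 43.1433; partner 2's share is 120 − x ≈ 76.8567.

43.14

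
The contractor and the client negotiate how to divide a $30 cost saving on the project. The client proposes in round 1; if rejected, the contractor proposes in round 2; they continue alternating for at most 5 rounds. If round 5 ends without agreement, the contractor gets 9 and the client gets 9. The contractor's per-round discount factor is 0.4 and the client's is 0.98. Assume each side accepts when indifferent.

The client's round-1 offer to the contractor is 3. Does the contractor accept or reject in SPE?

Accept

Round 5 (the client proposes): the contractor gets 9 if talks fail, so the client offers 9 and keeps 21.
Round 4 (the contractor proposes): the client can get 21 next round, worth 0.98 × 21 = 20.58 now. The contractor offers 20.58 and keeps 30 − 20.58 = 9.42.
Round 3 (the client proposes): the contractor can get 9.42 next round, worth 0.4 × 9.42 = 3.768 now. The client offers 3.768 and keeps 30 − 3.768 = 26.232.
Round 2 (the contractor proposes): the client can get 26.232 next round, worth 0.98 × 26.232 = 25.70736 now. The contractor offers 25.70736 and keeps 30 − 25.70736 = 4.29264.
So by rejecting in round 1, the contractor gets 4.29264 next round, worth 0.4 × 4.29264 = 1.717056 now.
Offer 3 ≥ 1.717056, so the contractor accepts.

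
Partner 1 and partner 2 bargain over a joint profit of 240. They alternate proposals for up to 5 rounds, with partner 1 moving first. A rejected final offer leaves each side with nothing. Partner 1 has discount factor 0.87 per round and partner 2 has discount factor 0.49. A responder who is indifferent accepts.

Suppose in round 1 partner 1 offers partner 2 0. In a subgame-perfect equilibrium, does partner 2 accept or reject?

Reject

Round 5 (partner 1 proposes): rejection yields 0 for partner 2; partner 1 offers 0 and keeps 240.
Round 4 (partner 2 proposes): partner 1 can get 240 next round, worth 0.87 × 240 = 208.8 now; partner 2 offers that and keeps 31.2.
Round 3 (partner 1 proposes): partner 2 can get 31.2 next round, worth 0.49 × 31.2 = 15.288 now; partner 1 offers that and keeps 224.712.
Round 2 (partner 2 proposes): partner 1 can get 224.712 next round, worth 0.87 × 224.712 = 195.49944 now, so partner 2 offers 195.49944, keeping 44.50056.
So by rejecting in round 1, partner 2 gets 44.50056 next round, worth 0.49 × 44.50056 = 21.8052744 now.
Offer 0 < 21.8052744, so partner 2 rejects.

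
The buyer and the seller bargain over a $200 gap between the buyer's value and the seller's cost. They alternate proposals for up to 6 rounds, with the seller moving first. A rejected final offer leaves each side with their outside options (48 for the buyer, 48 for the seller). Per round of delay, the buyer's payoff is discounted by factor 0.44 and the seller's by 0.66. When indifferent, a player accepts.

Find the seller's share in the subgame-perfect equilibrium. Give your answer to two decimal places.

Round 6 (the buyer proposes): the seller gets 48 if talks fail, so the buyer offers 48 and keeps 152.
Round 5 (the seller proposes): the buyer can get 152 next round, worth 0.44 × 152 = 66.88 now; the seller offers that and keeps 133.12.
Round 4 (the buyer proposes): the seller can get 133.12 next round, worth 0.66 × 133.12 = 87.8592 now. The buyer offers 87.8592 and keeps 200 − 87.8592 = 112.1408.
Round 3 (the seller proposes): the buyer can get 112.1408 next round, worth 0.44 × 112.1408 = 49.341952 now. The seller offers 49.341952 and keeps 200 − 49.341952 = 150.658048.
Round 2 (the buyer proposes): the seller can get 150.658048 next round, worth 0.66 × 150.658048 = 99.43431168 now; the buyer offers that and keeps 100.56568832.
Round 1 (the seller proposes): the buyer can get 100.56568832 next round, worth 0.44 × 100.56568832 = 44.2489028608 now, so the seller offers 44.2489028608, keeping 155.7510971392.

155.75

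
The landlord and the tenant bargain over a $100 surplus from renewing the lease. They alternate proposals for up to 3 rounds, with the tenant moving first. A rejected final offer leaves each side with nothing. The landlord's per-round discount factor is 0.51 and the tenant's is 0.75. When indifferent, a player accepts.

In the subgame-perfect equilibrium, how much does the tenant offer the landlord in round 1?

Round 3 (the tenant proposes): rejection yields 0 for the landlord; the tenant offers 0 and keeps 100.
Round 2 (the landlord proposes): the tenant can get 100 next round, worth 0.75 × 100 = 75 now, so the landlord offers 75, keeping 25.
Round 1 (the tenant proposes): the landlord can get 25 next round, worth 0.51 × 25 = 12.75 now, so the tenant offers 12.75, keeping 87.25.

12.75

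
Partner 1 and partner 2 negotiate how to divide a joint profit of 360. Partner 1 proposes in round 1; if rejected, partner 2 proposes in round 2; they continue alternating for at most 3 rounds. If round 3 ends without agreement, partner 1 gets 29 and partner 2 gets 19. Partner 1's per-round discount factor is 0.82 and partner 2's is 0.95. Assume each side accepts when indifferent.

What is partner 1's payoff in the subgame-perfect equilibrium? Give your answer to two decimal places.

By backward induction:
Round 3 (partner 1 proposes): partner 2 gets 19 if talks fail, so partner 1 offers 19 and keeps 341.
Round 2 (partner 2 proposes): partner 1 can get 341 next round, worth 0.82 × 341 = 279.62 now, so partner 2 offers 279.62, keeping 80.38.
Round 1 (partner 1 proposes): partner 2 can get 80.38 next round, worth 0.95 × 80.38 = 76.361 now, so partner 1 offers 76.361, keeping 283.639.

283.64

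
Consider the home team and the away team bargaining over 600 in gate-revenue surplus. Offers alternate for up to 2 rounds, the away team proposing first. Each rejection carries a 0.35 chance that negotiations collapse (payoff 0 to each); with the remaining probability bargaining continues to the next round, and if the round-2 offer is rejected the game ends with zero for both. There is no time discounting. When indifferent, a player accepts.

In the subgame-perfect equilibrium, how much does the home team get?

By backward induction:
Round 2 (the home team proposes): the away team will accept anything ≥ 0, so the home team offers 0 and keeps 600.
Round 1 (the away team proposes): rejecting gives the home team an expected 0.65 × 600 = 390, so the away team offers 390, keeping 210.

390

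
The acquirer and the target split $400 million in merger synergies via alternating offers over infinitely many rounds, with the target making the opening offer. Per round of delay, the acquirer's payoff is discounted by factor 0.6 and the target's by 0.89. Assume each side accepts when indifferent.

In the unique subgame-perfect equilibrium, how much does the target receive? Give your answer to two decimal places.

343.35

Let x be the target's share when the target proposes and y be the acquirer's share when the acquirer proposes.
The acquirer accepts iff offered ≥ 0.6·y, so x = 400 − 0.6y. Symmetrically y = 400 − 0.89x.
Substituting: x = 400 − 0.6(400 − 0.89x), giving x(1 − 0.89·0.6) = 400(1 − 0.6).
So x = 400 × 0.4 / 0.466 ≈ 343.3476, and the acquirer receives 400 − x ≈ 56.6524.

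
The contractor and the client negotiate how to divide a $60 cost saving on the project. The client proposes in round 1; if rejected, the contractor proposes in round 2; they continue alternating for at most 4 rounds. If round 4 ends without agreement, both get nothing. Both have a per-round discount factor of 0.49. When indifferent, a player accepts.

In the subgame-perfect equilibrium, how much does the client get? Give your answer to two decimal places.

37.95

Round 4 (the contractor proposes): rejection yields 0 for the client; the contractor offers 0 and keeps 60.
Round 3 (the client proposes): the contractor can get 60 next round, worth 0.49 × 60 = 29.4 now, so the client offers 29.4, keeping 30.6.
Round 2 (the contractor proposes): the client can get 30.6 next round, worth 0.49 × 30.6 = 14.994 now; the contractor offers that and keeps 45.006.
Round 1 (the client proposes): the contractor can get 45.006 next round, worth 0.49 × 45.006 = 22.05294 now, so the client offers 22.05294, keeping 37.94706.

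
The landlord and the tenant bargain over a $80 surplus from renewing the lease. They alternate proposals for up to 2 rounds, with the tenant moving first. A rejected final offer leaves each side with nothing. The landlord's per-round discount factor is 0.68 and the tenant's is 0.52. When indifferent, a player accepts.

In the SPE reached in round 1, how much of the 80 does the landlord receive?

54.4

Round 2 (the landlord proposes): rejection yields 0 for the tenant; the landlord offers 0 and keeps 80.
Round 1 (the tenant proposes): the landlord can get 80 next round, worth 0.68 × 80 = 54.4 now, so the tenant offers 54.4, keeping 25.6.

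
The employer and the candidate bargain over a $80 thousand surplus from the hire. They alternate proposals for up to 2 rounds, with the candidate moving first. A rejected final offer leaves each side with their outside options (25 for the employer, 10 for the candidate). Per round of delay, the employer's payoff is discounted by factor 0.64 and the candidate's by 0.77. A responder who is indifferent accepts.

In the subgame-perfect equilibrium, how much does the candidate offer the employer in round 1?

44.8

Round 2 (the employer proposes): the candidate gets 10 if talks fail, so the employer offers 10 and keeps 70.
Round 1 (the candidate proposes): the employer can get 70 next round, worth 0.64 × 70 = 44.8 now; the candidate offers that and keeps 35.2.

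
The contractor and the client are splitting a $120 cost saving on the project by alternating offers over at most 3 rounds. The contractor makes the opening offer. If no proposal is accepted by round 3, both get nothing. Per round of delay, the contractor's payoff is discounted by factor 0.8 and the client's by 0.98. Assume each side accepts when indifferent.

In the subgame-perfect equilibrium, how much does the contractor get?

By backward induction:
Round 3 (the contractor proposes): rejection yields 0 for the client; the contractor offers 0 and keeps 120.
Round 2 (the client proposes): the contractor can get 120 next round, worth 0.8 × 120 = 96 now; the client offers that and keeps 24.
Round 1 (the contractor proposes): the client can get 24 next round, worth 0.98 × 24 = 23.52 now, so the contractor offers 23.52, keeping 96.48.

96.48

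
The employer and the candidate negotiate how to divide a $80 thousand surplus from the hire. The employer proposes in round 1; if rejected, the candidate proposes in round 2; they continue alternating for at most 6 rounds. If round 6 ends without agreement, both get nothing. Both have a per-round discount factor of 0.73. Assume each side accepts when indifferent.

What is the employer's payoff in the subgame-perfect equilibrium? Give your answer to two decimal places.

Work backward from the last round.
Round 6 (the candidate proposes): rejection yields 0 for the employer; the candidate offers 0 and keeps 80.
Round 5 (the employer proposes): the candidate can get 80 next round, worth 0.73 × 80 = 58.4 now. The employer offers 58.4 and keeps 80 − 58.4 = 21.6.
Round 4 (the candidate proposes): the employer can get 21.6 next round, worth 0.73 × 21.6 = 15.768 now, so the candidate offers 15.768, keeping 64.232.
Round 3 (the employer proposes): the candidate can get 64.232 next round, worth 0.73 × 64.232 = 46.88936 now, so the employer offers 46.88936, keeping 33.11064.
Round 2 (the candidate proposes): the employer can get 33.11064 next round, worth 0.73 × 33.11064 = 24.1707672 now, so the candidate offers 24.1707672, keeping 55.8292328.
Round 1 (the employer proposes): the candidate can get 55.8292328 next round, worth 0.73 × 55.8292328 = 40.755339944 now; the employer offers that and keeps 39.244660056.

39.24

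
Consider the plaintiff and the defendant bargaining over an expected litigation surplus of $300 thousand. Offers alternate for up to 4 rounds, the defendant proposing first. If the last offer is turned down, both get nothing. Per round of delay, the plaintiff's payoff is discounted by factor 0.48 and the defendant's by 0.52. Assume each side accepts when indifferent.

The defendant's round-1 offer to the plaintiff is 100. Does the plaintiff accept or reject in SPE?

Reject

Round 4 (the plaintiff proposes): rejection yields 0 for the defendant; the plaintiff offers 0 and keeps 300.
Round 3 (the defendant proposes): the plaintiff can get 300 next round, worth 0.48 × 300 = 144 now; the defendant offers that and keeps 156.
Round 2 (the plaintiff proposes): the defendant can get 156 next round, worth 0.52 × 156 = 81.12 now; the plaintiff offers that and keeps 218.88.
So by rejecting in round 1, the plaintiff gets 218.88 next round, worth 0.48 × 218.88 = 105.0624 now.
Offer 100 < 105.0624, so the plaintiff rejects.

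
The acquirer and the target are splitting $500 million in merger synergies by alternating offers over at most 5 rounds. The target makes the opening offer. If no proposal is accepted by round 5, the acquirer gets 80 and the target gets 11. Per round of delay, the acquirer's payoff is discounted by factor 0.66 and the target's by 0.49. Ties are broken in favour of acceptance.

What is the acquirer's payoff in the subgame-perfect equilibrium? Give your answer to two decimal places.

Round 5 (the target proposes): the acquirer gets 80 if talks fail, so the target offers 80 and keeps 420.
Round 4 (the acquirer proposes): the target can get 420 next round, worth 0.49 × 420 = 205.8 now; the acquirer offers that and keeps 294.2.
Round 3 (the target proposes): the acquirer can get 294.2 next round, worth 0.66 × 294.2 = 194.172 now; the target offers that and keeps 305.828.
Round 2 (the acquirer proposes): the target can get 305.828 next round, worth 0.49 × 305.828 = 149.85572 now. The acquirer offers 149.85572 and keeps 500 − 149.85572 = 350.14428.
Round 1 (the target proposes): the acquirer can get 350.14428 next round, worth 0.66 × 350.14428 = 231.0952248 now. The target offers 231.0952248 and keeps 500 − 231.0952248 = 268.9047752.

231.10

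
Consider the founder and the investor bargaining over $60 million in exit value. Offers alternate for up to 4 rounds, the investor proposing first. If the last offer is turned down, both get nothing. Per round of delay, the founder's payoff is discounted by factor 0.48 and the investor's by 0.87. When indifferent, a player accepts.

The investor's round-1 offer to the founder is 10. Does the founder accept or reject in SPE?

Reject

Round 4 (the founder proposes): the investor will accept anything ≥ 0, so the founder offers 0 and keeps 60.
Round 3 (the investor proposes): the founder can get 60 next round, worth 0.48 × 60 = 28.8 now; the investor offers that and keeps 31.2.
Round 2 (the founder proposes): the investor can get 31.2 next round, worth 0.87 × 31.2 = 27.144 now. The founder offers 27.144 and keeps 60 − 27.144 = 32.856.
So by rejecting in round 1, the founder gets 32.856 next round, worth 0.48 × 32.856 = 15.77088 now.
Offer 10 < 15.77088, so the founder rejects.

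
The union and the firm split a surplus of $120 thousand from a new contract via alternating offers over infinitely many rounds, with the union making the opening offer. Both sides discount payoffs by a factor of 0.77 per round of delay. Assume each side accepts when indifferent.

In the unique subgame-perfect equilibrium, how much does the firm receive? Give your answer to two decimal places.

Let x be the union's share when the union proposes and y be the firm's share when the firm proposes.
The firm accepts iff offered ≥ 0.77·y, so x = 120 − 0.77y. Symmetrically y = 120 − 0.77x.
Substituting: x = 120 − 0.77(120 − 0.77x), giving x(1 − 0.77·0.77) = 120(1 − 0.77).
So x = 120 × 0.23 / 0.4071 ≈ 67.7966, and the firm receives 120 − x ≈ 52.2034.

52.20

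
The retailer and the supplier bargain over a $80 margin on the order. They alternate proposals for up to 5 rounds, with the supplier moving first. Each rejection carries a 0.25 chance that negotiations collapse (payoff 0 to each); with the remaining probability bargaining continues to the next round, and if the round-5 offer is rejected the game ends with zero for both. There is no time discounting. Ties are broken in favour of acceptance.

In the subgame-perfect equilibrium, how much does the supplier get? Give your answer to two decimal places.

56.56

Round 5 (the supplier proposes): rejection yields 0 for the retailer; the supplier offers 0 and keeps 80.
Round 4 (the retailer proposes): rejecting gives the supplier an expected 0.75 × 80 = 60; the retailer offers that and keeps 20.
Round 3 (the supplier proposes): rejecting gives the retailer an expected 0.75 × 20 = 15, so the supplier offers 15, keeping 65.
Round 2 (the retailer proposes): rejecting gives the supplier an expected 0.75 × 65 = 48.75, so the retailer offers 48.75, keeping 31.25.
Round 1 (the supplier proposes): rejecting gives the retailer an expected 0.75 × 31.25 = 23.4375. The supplier offers 23.4375 and keeps 80 − 23.4375 = 56.5625.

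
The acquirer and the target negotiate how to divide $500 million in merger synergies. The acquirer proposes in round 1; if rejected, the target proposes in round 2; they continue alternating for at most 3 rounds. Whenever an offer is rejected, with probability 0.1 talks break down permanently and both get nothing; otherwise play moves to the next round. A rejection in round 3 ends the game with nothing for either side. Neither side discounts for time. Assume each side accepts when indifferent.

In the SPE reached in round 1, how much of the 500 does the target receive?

45

By backward induction:
Round 3 (the acquirer proposes): the target will accept anything ≥ 0, so the acquirer offers 0 and keeps 500.
Round 2 (the target proposes): rejecting gives the acquirer an expected 0.9 × 500 = 450. The target offers 450 and keeps 500 − 450 = 50.
Round 1 (the acquirer proposes): rejecting gives the target an expected 0.9 × 50 = 45, so the acquirer offers 45, keeping 455.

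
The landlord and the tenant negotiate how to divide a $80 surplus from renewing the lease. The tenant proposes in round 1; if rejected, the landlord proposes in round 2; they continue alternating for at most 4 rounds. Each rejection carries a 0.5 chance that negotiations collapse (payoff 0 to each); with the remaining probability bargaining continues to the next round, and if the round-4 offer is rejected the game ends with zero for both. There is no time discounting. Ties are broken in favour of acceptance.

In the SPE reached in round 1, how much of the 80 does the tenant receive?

50

By backward induction:
Round 4 (the landlord proposes): the tenant will accept anything ≥ 0, so the landlord offers 0 and keeps 80.
Round 3 (the tenant proposes): rejecting gives the landlord an expected 0.5 × 80 = 40. The tenant offers 40 and keeps 80 − 40 = 40.
Round 2 (the landlord proposes): rejecting gives the tenant an expected 0.5 × 40 = 20. The landlord offers 20 and keeps 80 − 20 = 60.
Round 1 (the tenant proposes): rejecting gives the landlord an expected 0.5 × 60 = 30. The tenant offers 30 and keeps 80 − 30 = 50.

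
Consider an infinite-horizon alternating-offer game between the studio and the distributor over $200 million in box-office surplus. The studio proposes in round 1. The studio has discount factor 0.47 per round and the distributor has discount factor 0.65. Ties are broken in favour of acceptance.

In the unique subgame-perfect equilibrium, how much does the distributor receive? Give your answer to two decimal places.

When the studio proposes, the distributor accepts any offer worth at least 0.65 times what the distributor would get by proposing next round; and vice versa.
This gives x = 200 − 0.65y and y = 200 − 0.47x, where x and y are each side's share when it proposes.
Hence (1 − 0.65·0.47)x = 200(1 − 0.65), i.e. 0.6945·x = 70.
x ≈ 100.7919; the distributor's share is 200 − x ≈ 99.2081.

99.21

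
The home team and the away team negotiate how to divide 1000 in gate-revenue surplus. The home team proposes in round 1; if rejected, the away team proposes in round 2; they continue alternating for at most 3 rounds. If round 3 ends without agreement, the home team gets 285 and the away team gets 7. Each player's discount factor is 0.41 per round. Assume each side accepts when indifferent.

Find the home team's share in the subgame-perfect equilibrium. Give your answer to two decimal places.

756.92

Round 3 (the home team proposes): the away team gets 7 if talks fail, so the home team offers 7 and keeps 993.
Round 2 (the away team proposes): the home team can get 993 next round, worth 0.41 × 993 = 407.13 now. The away team offers 407.13 and keeps 1000 − 407.13 = 592.87.
Round 1 (the home team proposes): the away team can get 592.87 next round, worth 0.41 × 592.87 = 243.0767 now, so the home team offers 243.0767, keeping 756.9233.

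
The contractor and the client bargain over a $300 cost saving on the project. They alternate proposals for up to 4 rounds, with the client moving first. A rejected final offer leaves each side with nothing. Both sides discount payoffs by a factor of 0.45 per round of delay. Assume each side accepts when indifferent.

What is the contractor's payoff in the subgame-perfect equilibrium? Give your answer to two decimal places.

Round 4 (the contractor proposes): the client will accept anything ≥ 0, so the contractor offers 0 and keeps 300.
Round 3 (the client proposes): the contractor can get 300 next round, worth 0.45 × 300 = 135 now. The client offers 135 and keeps 300 − 135 = 165.
Round 2 (the contractor proposes): the client can get 165 next round, worth 0.45 × 165 = 74.25 now, so the contractor offers 74.25, keeping 225.75.
Round 1 (the client proposes): the contractor can get 225.75 next round, worth 0.45 × 225.75 = 101.5875 now. The client offers 101.5875 and keeps 300 − 101.5875 = 198.4125.

101.59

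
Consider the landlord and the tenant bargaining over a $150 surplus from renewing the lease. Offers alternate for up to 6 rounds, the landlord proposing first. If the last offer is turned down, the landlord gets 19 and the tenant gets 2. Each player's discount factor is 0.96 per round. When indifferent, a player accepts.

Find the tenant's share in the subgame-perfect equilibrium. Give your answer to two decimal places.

Solve by backward induction from round 6.
Round 6 (the tenant proposes): the landlord gets 19 if talks fail, so the tenant offers 19 and keeps 131.
Round 5 (the landlord proposes): the tenant can get 131 next round, worth 0.96 × 131 = 125.76 now; the landlord offers that and keeps 24.24.
Round 4 (the tenant proposes): the landlord can get 24.24 next round, worth 0.96 × 24.24 = 23.2704 now, so the tenant offers 23.2704, keeping 126.7296.
Round 3 (the landlord proposes): the tenant can get 126.7296 next round, worth 0.96 × 126.7296 = 121.660416 now, so the landlord offers 121.660416, keeping 28.339584.
Round 2 (the tenant proposes): the landlord can get 28.339584 next round, worth 0.96 × 28.339584 = 27.20600064 now. The tenant offers 27.20600064 and keeps 150 − 27.20600064 = 122.79399936.
Round 1 (the landlord proposes): the tenant can get 122.79399936 next round, worth 0.96 × 122.79399936 = 117.8822393856 now, so the landlord offers 117.8822393856, keeping 32.1177606144.

117.88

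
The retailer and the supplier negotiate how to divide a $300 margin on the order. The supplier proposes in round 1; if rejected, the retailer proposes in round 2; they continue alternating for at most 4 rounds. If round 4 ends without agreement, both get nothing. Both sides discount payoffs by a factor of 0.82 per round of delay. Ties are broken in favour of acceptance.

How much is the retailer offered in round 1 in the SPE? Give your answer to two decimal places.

Solve by backward induction from round 4.
Round 4 (the retailer proposes): rejection yields 0 for the supplier; the retailer offers 0 and keeps 300.
Round 3 (the supplier proposes): the retailer can get 300 next round, worth 0.82 × 300 = 246 now, so the supplier offers 246, keeping 54.
Round 2 (the retailer proposes): the supplier can get 54 next round, worth 0.82 × 54 = 44.28 now, so the retailer offers 44.28, keeping 255.72.
Round 1 (the supplier proposes): the retailer can get 255.72 next round, worth 0.82 × 255.72 = 209.6904 now, so the supplier offers 209.6904, keeping 90.3096.

209.69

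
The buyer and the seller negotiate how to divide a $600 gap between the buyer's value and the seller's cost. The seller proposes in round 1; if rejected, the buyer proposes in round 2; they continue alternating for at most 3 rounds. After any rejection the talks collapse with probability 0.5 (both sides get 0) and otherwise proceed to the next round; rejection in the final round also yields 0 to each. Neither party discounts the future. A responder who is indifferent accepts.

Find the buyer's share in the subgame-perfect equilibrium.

150

By backward induction:
Round 3 (the seller proposes): the buyer will accept anything ≥ 0, so the seller offers 0 and keeps 600.
Round 2 (the buyer proposes): rejecting gives the seller an expected 0.5 × 600 = 300; the buyer offers that and keeps 300.
Round 1 (the seller proposes): rejecting gives the buyer an expected 0.5 × 300 = 150, so the seller offers 150, keeping 450.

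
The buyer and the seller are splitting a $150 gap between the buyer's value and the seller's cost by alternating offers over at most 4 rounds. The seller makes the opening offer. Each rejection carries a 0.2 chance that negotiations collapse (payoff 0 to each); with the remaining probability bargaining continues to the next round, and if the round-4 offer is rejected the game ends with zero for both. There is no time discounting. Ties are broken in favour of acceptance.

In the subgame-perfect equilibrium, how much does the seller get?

Round 4 (the buyer proposes): rejection yields 0 for the seller; the buyer offers 0 and keeps 150.
Round 3 (the seller proposes): rejecting gives the buyer an expected 0.8 × 150 = 120. The seller offers 120 and keeps 150 − 120 = 30.
Round 2 (the buyer proposes): rejecting gives the seller an expected 0.8 × 30 = 24, so the buyer offers 24, keeping 126.
Round 1 (the seller proposes): rejecting gives the buyer an expected 0.8 × 126 = 100.8, so the seller offers 100.8, keeping 49.2.

49.2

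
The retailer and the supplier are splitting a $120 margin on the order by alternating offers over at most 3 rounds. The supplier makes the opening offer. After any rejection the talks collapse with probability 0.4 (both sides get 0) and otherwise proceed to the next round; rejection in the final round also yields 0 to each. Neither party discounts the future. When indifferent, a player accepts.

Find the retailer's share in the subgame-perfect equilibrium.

28.8

By backward induction:
Round 3 (the supplier proposes): the retailer will accept anything ≥ 0, so the supplier offers 0 and keeps 120.
Round 2 (the retailer proposes): rejecting gives the supplier an expected 0.6 × 120 = 72, so the retailer offers 72, keeping 48.
Round 1 (the supplier proposes): rejecting gives the retailer an expected 0.6 × 48 = 28.8; the supplier offers that and keeps 91.2.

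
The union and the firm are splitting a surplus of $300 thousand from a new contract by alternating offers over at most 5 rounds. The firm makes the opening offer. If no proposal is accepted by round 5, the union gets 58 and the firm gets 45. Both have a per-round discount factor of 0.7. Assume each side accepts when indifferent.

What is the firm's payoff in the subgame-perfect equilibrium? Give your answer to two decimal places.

192.20

Work backward from the last round.
Round 5 (the firm proposes): the union gets 58 if talks fail, so the firm offers 58 and keeps 242.
Round 4 (the union proposes): the firm can get 242 next round, worth 0.7 × 242 = 169.4 now; the union offers that and keeps 130.6.
Round 3 (the firm proposes): the union can get 130.6 next round, worth 0.7 × 130.6 = 91.42 now. The firm offers 91.42 and keeps 300 − 91.42 = 208.58.
Round 2 (the union proposes): the firm can get 208.58 next round, worth 0.7 × 208.58 = 146.006 now. The union offers 146.006 and keeps 300 − 146.006 = 153.994.
Round 1 (the firm proposes): the union can get 153.994 next round, worth 0.7 × 153.994 = 107.7958 now; the firm offers that and keeps 192.2042.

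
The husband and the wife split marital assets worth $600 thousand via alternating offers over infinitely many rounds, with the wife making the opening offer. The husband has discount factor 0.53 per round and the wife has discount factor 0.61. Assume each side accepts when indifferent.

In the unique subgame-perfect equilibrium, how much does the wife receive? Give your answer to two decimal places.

Let x be the wife's share when the wife proposes and y be the husband's share when the husband proposes.
The husband accepts iff offered ≥ 0.53·y, so x = 600 − 0.53y. Symmetrically y = 600 − 0.61x.
Substituting: x = 600 − 0.53(600 − 0.61x), giving x(1 − 0.61·0.53) = 600(1 − 0.53).
So x = 600 × 0.47 / 0.6767 ≈ 416.7282, and the husband receives 600 − x ≈ 183.2718.

416.73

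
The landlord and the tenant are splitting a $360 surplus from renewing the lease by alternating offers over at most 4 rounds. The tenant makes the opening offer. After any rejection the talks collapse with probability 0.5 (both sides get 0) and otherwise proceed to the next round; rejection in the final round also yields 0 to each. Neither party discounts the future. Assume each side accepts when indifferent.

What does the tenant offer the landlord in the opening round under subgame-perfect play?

135

Round 4 (the landlord proposes): rejection yields 0 for the tenant; the landlord offers 0 and keeps 360.
Round 3 (the tenant proposes): rejecting gives the landlord an expected 0.5 × 360 = 180. The tenant offers 180 and keeps 360 − 180 = 180.
Round 2 (the landlord proposes): rejecting gives the tenant an expected 0.5 × 180 = 90, so the landlord offers 90, keeping 270.
Round 1 (the tenant proposes): rejecting gives the landlord an expected 0.5 × 270 = 135, so the tenant offers 135, keeping 225.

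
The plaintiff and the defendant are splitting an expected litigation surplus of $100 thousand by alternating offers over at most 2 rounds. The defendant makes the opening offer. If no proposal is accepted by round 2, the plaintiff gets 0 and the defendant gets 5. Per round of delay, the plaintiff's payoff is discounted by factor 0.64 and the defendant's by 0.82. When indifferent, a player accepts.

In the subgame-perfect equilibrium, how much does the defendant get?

Round 2 (the plaintiff proposes): the defendant gets 5 if talks fail, so the plaintiff offers 5 and keeps 95.
Round 1 (the defendant proposes): the plaintiff can get 95 next round, worth 0.64 × 95 = 60.8 now; the defendant offers that and keeps 39.2.

39.2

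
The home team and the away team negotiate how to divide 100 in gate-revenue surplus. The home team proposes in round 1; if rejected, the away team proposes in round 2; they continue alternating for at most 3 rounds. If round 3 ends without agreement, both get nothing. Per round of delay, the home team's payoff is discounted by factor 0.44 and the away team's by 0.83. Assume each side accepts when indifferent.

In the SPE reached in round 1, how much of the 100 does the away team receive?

46.48

Round 3 (the home team proposes): rejection yields 0 for the away team; the home team offers 0 and keeps 100.
Round 2 (the away team proposes): the home team can get 100 next round, worth 0.44 × 100 = 44 now. The away team offers 44 and keeps 100 − 44 = 56.
Round 1 (the home team proposes): the away team can get 56 next round, worth 0.83 × 56 = 46.48 now, so the home team offers 46.48, keeping 53.52.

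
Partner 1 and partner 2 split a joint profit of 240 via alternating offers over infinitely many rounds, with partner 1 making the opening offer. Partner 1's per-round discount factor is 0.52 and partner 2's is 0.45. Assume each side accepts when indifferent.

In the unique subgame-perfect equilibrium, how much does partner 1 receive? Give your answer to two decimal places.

172.32

When partner 1 proposes, partner 2 accepts any offer worth at least 0.45 times what partner 2 would get by proposing next round; and vice versa.
This gives x = 240 − 0.45y and y = 240 − 0.52x, where x and y are each side's share when it proposes.
Hence (1 − 0.45·0.52)x = 240(1 − 0.45), i.e. 0.766·x = 132.
x ≈ 172.3238; partner 2's share is 240 − x ≈ 67.6762.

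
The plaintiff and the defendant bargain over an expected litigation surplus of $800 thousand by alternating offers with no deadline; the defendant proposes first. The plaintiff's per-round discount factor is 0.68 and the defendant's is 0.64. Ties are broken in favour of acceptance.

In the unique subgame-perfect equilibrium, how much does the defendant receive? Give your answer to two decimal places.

453.26

In a stationary SPE each proposer offers the other exactly their discounted continuation value.
If the defendant keeps x when proposing and the plaintiff keeps y when proposing, then x = 800 − 0.68y and y = 800 − 0.64x.
Solving: x = 800(1 − 0.68) / (1 − 0.64·0.68) = 256 / 0.5648 ≈ 453.2578.
The plaintiff gets 800 − 453.2578 ≈ 346.7422.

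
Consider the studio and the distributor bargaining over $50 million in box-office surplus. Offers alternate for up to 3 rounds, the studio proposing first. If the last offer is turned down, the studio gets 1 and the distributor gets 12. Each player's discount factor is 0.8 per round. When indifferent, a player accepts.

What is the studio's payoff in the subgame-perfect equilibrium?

Round 3 (the studio proposes): the distributor gets 12 if talks fail, so the studio offers 12 and keeps 38.
Round 2 (the distributor proposes): the studio can get 38 next round, worth 0.8 × 38 = 30.4 now. The distributor offers 30.4 and keeps 50 − 30.4 = 19.6.
Round 1 (the studio proposes): the distributor can get 19.6 next round, worth 0.8 × 19.6 = 15.68 now, so the studio offers 15.68, keeping 34.32.

34.32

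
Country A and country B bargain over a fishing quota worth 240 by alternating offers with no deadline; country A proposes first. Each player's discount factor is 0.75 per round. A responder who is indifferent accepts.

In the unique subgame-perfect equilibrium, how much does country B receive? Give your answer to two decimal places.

102.86

When country A proposes, country B accepts any offer worth at least 0.75 times what country B would get by proposing next round; and vice versa.
This gives x = 240 − 0.75y and y = 240 − 0.75x, where x and y are each side's share when it proposes.
Hence (1 − 0.75·0.75)x = 240(1 − 0.75), i.e. 0.4375·x = 60.
x ≈ 137.1429; country B's share is 240 − x ≈ 102.8571.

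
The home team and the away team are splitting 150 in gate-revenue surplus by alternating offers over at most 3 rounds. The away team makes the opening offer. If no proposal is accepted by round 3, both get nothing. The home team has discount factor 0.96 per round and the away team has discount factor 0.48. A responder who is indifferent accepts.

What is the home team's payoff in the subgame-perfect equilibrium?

74.88

Round 3 (the away team proposes): rejection yields 0 for the home team; the away team offers 0 and keeps 150.
Round 2 (the home team proposes): the away team can get 150 next round, worth 0.48 × 150 = 72 now. The home team offers 72 and keeps 150 − 72 = 78.
Round 1 (the away team proposes): the home team can get 78 next round, worth 0.96 × 78 = 74.88 now; the away team offers that and keeps 75.12.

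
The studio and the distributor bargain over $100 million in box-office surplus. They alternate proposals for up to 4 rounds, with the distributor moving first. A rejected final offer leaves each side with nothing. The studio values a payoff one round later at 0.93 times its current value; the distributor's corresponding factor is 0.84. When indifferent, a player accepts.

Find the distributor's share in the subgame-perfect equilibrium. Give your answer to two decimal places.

12.47

Round 4 (the studio proposes): rejection yields 0 for the distributor; the studio offers 0 and keeps 100.
Round 3 (the distributor proposes): the studio can get 100 next round, worth 0.93 × 100 = 93 now; the distributor offers that and keeps 7.
Round 2 (the studio proposes): the distributor can get 7 next round, worth 0.84 × 7 = 5.88 now; the studio offers that and keeps 94.12.
Round 1 (the distributor proposes): the studio can get 94.12 next round, worth 0.93 × 94.12 = 87.5316 now; the distributor offers that and keeps 12.4684.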